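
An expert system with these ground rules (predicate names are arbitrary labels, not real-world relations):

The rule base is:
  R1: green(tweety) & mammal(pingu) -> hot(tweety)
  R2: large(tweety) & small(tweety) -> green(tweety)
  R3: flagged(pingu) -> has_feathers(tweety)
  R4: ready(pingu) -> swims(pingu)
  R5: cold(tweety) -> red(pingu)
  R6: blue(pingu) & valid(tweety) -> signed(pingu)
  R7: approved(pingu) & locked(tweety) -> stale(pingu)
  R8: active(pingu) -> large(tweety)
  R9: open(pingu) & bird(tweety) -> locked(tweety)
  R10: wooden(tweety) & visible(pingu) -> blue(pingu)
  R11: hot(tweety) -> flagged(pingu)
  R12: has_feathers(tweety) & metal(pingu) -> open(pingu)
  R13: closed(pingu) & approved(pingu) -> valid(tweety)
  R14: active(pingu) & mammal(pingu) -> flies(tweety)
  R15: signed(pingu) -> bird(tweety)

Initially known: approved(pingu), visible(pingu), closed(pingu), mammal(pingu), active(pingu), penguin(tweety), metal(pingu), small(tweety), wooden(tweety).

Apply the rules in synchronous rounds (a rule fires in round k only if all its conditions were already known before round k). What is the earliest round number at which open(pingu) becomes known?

[1] R8 [active(pingu) -> large(tweety)]; R10 [wooden(tweety) & visible(pingu) -> blue(pingu)]; R13 [closed(pingu) & approved(pingu) -> valid(tweety)]; R14 [active(pingu) & mammal(pingu) -> flies(tweety)]. ⇒ new: large(tweety), blue(pingu), valid(tweety), flies(tweety).
[2] R2 [large(tweety) & small(tweety) -> green(tweety)]; R6 [blue(pingu) & valid(tweety) -> signed(pingu)]. ⇒ new: green(tweety), signed(pingu).
[3] R1 [green(tweety) & mammal(pingu) -> hot(tweety)]; R15 [signed(pingu) -> bird(tweety)]. ⇒ new: hot(tweety), bird(tweety).
[4] R11 [hot(tweety) -> flagged(pingu)]. ⇒ new: flagged(pingu).
[5] R3 [flagged(pingu) -> has_feathers(tweety)]. ⇒ new: has_feathers(tweety).
[6] R12 [has_feathers(tweety) & metal(pingu) -> open(pingu)]. ⇒ new: open(pingu).
open(pingu) first appears in round 6.

6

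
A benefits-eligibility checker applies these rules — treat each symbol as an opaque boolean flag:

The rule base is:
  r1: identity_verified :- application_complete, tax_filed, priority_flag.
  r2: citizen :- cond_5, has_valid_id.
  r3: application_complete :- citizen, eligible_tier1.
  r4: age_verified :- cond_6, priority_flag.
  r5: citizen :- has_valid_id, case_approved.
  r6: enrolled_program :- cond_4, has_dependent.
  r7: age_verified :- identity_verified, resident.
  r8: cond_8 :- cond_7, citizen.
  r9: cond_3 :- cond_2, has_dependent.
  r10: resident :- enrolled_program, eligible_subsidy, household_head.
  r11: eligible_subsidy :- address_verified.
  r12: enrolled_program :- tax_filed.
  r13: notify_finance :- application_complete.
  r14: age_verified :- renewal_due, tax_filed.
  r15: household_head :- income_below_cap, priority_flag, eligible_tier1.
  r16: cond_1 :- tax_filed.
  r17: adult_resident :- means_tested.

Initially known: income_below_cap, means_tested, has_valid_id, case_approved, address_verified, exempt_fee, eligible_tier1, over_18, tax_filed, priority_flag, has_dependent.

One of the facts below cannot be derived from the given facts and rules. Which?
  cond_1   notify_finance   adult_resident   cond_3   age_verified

Round 1: r5 [citizen :- has_valid_id, case_approved.]; r11 [eligible_subsidy :- address_verified.]; r12 [enrolled_program :- tax_filed.]; r15 [household_head :- income_below_cap, priority_flag, eligible_tier1.]; r16 [cond_1 :- tax_filed.]; r17 [adult_resident :- means_tested.]. New: citizen, eligible_subsidy, enrolled_program, household_head, cond_1, adult_resident.
Round 2: r3 [application_complete :- citizen, eligible_tier1.]; r10 [resident :- enrolled_program, eligible_subsidy, household_head.]. New: application_complete, resident.
Round 3: r1 [identity_verified :- application_complete, tax_filed, priority_flag.]; r13 [notify_finance :- application_complete.]. New: identity_verified, notify_finance.
Round 4: r7 [age_verified :- identity_verified, resident.]. New: age_verified.
Derived: notify_finance (round 3), age_verified (round 4), cond_1 (round 1), adult_resident (round 1). cond_3 never appears in any round.

cond_3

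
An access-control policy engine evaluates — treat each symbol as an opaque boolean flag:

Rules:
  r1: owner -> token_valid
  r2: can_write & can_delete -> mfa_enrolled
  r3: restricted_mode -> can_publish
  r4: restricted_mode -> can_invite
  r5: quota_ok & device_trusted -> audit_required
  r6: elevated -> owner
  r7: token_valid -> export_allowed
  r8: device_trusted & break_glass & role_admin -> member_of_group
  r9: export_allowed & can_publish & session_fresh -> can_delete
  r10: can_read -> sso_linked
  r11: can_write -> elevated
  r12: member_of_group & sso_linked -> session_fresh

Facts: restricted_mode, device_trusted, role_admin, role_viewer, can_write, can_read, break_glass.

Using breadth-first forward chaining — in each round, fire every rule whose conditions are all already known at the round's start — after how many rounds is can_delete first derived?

5

Round 1 — r3, r4, r8, r10, r11, derive can_publish, can_invite, member_of_group, sso_linked, elevated.
Round 2 — r6, r12, derive owner, session_fresh.
Round 3 — r1, derive token_valid.
Round 4 — r7, derive export_allowed.
Round 5 — r9, derive can_delete.
can_delete first appears in round 5.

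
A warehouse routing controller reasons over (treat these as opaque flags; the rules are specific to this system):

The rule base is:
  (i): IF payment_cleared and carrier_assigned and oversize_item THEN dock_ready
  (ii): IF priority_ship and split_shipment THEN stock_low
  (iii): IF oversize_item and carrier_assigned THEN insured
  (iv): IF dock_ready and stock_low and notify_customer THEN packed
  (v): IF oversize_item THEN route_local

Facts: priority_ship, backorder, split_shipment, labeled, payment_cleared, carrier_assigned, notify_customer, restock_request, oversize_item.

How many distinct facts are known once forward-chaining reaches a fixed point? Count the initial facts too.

14

Round 1 — (i), (ii), (iii), (v), derive dock_ready, stock_low, insured, route_local.
Round 2 — (iv), derive packed.
Closure: {backorder, carrier_assigned, dock_ready, insured, labeled, notify_customer, oversize_item, packed, payment_cleared, priority_ship, restock_request, route_local, split_shipment, stock_low} — 14 facts.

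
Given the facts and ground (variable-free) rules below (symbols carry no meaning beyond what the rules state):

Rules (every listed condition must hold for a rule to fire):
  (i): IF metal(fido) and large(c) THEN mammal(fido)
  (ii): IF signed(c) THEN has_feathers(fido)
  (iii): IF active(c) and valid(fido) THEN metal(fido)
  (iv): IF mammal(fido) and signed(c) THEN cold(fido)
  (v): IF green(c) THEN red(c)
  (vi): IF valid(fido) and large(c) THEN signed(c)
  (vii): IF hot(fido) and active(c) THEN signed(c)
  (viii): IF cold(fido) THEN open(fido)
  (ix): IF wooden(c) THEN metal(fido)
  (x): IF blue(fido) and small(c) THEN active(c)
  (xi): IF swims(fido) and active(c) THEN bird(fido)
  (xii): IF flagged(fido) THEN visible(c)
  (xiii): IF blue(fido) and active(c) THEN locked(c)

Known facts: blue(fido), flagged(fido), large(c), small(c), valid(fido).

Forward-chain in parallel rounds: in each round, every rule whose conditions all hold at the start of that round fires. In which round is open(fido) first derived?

5

Round 1 — (vi), (x), (xii), derive signed(c), active(c), visible(c).
Round 2 — (ii), (iii), (xiii), derive has_feathers(fido), metal(fido), locked(c).
Round 3 — (i), derive mammal(fido).
Round 4 — (iv), derive cold(fido).
Round 5 — (viii), derive open(fido).
open(fido) first appears in round 5.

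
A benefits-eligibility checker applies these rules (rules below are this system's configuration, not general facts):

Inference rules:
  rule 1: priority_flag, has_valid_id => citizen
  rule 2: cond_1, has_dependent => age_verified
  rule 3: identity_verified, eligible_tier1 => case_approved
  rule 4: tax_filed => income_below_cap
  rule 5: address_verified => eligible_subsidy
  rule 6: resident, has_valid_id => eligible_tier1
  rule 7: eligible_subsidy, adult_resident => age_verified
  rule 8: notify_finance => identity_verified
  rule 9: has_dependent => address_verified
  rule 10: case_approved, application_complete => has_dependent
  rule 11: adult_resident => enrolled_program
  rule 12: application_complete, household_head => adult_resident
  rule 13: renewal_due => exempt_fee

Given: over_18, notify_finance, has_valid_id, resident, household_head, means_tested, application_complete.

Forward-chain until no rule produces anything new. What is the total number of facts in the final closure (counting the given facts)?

[1] rule 6 [resident, has_valid_id => eligible_tier1]; rule 8 [notify_finance => identity_verified]; rule 12 [application_complete, household_head => adult_resident]. ⇒ new: eligible_tier1, identity_verified, adult_resident.
[2] rule 3 [identity_verified, eligible_tier1 => case_approved]; rule 11 [adult_resident => enrolled_program]. ⇒ new: case_approved, enrolled_program.
[3] rule 10 [case_approved, application_complete => has_dependent]. ⇒ new: has_dependent.
[4] rule 9 [has_dependent => address_verified]. ⇒ new: address_verified.
[5] rule 5 [address_verified => eligible_subsidy]. ⇒ new: eligible_subsidy.
[6] rule 7 [eligible_subsidy, adult_resident => age_verified]. ⇒ new: age_verified.
Closure: {address_verified, adult_resident, age_verified, application_complete, case_approved, eligible_subsidy, eligible_tier1, enrolled_program, has_dependent, has_valid_id, household_head, identity_verified, means_tested, notify_finance, over_18, resident} — 16 facts.

16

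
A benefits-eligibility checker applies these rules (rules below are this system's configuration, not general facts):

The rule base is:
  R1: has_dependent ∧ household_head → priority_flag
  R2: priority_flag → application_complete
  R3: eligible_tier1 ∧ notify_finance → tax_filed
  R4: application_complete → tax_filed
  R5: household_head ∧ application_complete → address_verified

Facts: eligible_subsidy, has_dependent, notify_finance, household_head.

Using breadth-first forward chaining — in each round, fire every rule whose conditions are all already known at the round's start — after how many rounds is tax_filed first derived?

3

Round 1 fires R1, giving priority_flag.
Round 2 fires R2, giving application_complete.
Round 3 fires R4, R5, giving tax_filed, address_verified.
tax_filed first appears in round 3.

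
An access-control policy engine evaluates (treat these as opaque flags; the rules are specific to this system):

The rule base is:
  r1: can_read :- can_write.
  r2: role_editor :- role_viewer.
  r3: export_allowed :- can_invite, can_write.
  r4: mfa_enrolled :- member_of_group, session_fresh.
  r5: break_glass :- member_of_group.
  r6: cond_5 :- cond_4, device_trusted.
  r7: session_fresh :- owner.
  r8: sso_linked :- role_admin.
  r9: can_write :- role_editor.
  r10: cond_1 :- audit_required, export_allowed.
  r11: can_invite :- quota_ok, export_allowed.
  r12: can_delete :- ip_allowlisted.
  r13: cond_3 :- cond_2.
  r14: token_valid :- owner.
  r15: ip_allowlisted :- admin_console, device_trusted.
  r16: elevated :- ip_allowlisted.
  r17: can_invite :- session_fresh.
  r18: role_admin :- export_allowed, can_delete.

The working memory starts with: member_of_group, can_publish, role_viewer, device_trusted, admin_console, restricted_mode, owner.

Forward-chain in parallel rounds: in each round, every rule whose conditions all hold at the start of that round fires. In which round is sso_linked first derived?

5

Round 1: r2 [role_editor :- role_viewer.]; r5 [break_glass :- member_of_group.]; r7 [session_fresh :- owner.]; r14 [token_valid :- owner.]; r15 [ip_allowlisted :- admin_console, device_trusted.]. New: role_editor, break_glass, session_fresh, token_valid, ip_allowlisted.
Round 2: r4 [mfa_enrolled :- member_of_group, session_fresh.]; r9 [can_write :- role_editor.]; r12 [can_delete :- ip_allowlisted.]; r16 [elevated :- ip_allowlisted.]; r17 [can_invite :- session_fresh.]. New: mfa_enrolled, can_write, can_delete, elevated, can_invite.
Round 3: r1 [can_read :- can_write.]; r3 [export_allowed :- can_invite, can_write.]. New: can_read, export_allowed.
Round 4: r18 [role_admin :- export_allowed, can_delete.]. New: role_admin.
Round 5: r8 [sso_linked :- role_admin.]. New: sso_linked.
sso_linked first appears in round 5.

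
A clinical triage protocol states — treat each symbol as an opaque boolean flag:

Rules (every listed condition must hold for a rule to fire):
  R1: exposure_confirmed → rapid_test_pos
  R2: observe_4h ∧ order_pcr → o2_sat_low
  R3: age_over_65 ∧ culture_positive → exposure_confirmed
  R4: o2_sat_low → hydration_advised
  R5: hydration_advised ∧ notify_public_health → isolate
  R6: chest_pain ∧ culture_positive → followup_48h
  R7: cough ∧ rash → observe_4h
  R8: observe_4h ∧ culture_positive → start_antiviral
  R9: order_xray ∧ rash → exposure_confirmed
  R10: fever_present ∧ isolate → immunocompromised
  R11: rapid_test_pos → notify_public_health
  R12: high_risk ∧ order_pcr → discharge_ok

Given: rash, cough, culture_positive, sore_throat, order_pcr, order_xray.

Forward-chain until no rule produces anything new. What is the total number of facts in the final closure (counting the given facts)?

14

Round 1 fires R7, R9, giving observe_4h, exposure_confirmed.
Round 2 fires R1, R2, R8, giving rapid_test_pos, o2_sat_low, start_antiviral.
Round 3 fires R4, R11, giving hydration_advised, notify_public_health.
Round 4 fires R5, giving isolate.
Closure: {cough, culture_positive, exposure_confirmed, hydration_advised, isolate, notify_public_health, o2_sat_low, observe_4h, order_pcr, order_xray, rapid_test_pos, rash, sore_throat, start_antiviral} — 14 facts.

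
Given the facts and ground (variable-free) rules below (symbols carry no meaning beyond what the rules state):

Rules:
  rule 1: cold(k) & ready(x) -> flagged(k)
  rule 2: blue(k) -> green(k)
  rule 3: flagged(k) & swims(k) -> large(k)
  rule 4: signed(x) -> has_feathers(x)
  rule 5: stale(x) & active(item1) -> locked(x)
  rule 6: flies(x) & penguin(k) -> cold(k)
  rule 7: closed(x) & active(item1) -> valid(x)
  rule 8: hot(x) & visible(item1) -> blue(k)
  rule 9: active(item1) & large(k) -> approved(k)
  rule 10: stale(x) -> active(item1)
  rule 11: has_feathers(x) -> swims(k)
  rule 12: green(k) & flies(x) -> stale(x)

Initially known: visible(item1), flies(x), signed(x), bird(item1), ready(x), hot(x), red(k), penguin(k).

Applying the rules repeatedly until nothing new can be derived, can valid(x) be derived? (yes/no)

Round 1 — rule 4, rule 6, rule 8, derive has_feathers(x), cold(k), blue(k).
Round 2 — rule 1, rule 2, rule 11, derive flagged(k), green(k), swims(k).
Round 3 — rule 3, rule 12, derive large(k), stale(x).
Round 4 — rule 10, derive active(item1).
Round 5 — rule 5, rule 9, derive locked(x), approved(k).
Fixed point reached. valid(x) is concluded only by rule 7; rule 7 needs closed(x) (never derived).

no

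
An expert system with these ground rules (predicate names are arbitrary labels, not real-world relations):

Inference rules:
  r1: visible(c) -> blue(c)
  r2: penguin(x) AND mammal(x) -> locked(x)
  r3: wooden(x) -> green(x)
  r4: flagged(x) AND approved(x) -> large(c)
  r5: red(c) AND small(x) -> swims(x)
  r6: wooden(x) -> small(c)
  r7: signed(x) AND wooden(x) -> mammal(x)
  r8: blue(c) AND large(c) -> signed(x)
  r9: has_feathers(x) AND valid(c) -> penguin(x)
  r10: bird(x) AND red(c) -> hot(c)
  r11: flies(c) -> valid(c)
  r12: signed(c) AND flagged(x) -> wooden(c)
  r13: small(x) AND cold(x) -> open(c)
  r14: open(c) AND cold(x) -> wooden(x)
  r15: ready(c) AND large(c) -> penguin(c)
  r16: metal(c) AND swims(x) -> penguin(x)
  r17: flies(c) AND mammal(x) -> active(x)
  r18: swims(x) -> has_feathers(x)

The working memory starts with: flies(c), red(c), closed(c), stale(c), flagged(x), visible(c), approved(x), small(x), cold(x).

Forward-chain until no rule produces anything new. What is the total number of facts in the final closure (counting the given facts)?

Round 1 — r1, r4, r5, r11, r13, derive blue(c), large(c), swims(x), valid(c), open(c).
Round 2 — r8, r14, r18, derive signed(x), wooden(x), has_feathers(x).
Round 3 — r3, r6, r7, r9, derive green(x), small(c), mammal(x), penguin(x).
Round 4 — r2, r17, derive locked(x), active(x).
Closure: {active(x), approved(x), blue(c), closed(c), cold(x), flagged(x), flies(c), green(x), has_feathers(x), large(c), locked(x), mammal(x), open(c), penguin(x), red(c), signed(x), small(c), small(x), stale(c), swims(x), valid(c), visible(c), wooden(x)} — 23 facts.

23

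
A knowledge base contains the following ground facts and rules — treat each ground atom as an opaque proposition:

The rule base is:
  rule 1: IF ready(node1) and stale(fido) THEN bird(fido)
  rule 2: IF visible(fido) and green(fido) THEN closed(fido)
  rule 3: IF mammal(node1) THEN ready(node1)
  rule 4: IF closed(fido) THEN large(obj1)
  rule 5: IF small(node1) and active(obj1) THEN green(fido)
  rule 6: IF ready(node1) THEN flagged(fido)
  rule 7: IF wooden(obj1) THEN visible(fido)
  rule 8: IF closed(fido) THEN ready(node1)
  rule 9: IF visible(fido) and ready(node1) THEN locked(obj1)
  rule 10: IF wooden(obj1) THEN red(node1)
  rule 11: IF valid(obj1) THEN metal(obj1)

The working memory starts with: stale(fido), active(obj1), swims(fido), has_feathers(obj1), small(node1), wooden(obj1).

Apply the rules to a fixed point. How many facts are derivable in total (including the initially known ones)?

15

Round 1: rule 5 [IF small(node1) and active(obj1) THEN green(fido)]; rule 7 [IF wooden(obj1) THEN visible(fido)]; rule 10 [IF wooden(obj1) THEN red(node1)]. New: green(fido), visible(fido), red(node1).
Round 2: rule 2 [IF visible(fido) and green(fido) THEN closed(fido)]. New: closed(fido).
Round 3: rule 4 [IF closed(fido) THEN large(obj1)]; rule 8 [IF closed(fido) THEN ready(node1)]. New: large(obj1), ready(node1).
Round 4: rule 1 [IF ready(node1) and stale(fido) THEN bird(fido)]; rule 6 [IF ready(node1) THEN flagged(fido)]; rule 9 [IF visible(fido) and ready(node1) THEN locked(obj1)]. New: bird(fido), flagged(fido), locked(obj1).
Closure: {active(obj1), bird(fido), closed(fido), flagged(fido), green(fido), has_feathers(obj1), large(obj1), locked(obj1), ready(node1), red(node1), small(node1), stale(fido), swims(fido), visible(fido), wooden(obj1)} — 15 facts.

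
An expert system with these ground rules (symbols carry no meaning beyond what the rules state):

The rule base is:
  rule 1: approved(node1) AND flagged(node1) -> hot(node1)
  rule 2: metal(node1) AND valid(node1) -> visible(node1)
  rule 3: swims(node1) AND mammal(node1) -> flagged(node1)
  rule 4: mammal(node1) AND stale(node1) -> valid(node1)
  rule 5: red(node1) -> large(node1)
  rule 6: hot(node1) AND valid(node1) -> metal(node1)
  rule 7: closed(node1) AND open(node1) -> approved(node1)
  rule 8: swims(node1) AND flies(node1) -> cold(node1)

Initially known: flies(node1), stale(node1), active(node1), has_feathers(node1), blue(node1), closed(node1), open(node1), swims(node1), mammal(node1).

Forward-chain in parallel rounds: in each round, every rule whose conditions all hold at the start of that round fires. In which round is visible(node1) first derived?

4

Round 1: rule 3 [swims(node1) AND mammal(node1) -> flagged(node1)]; rule 4 [mammal(node1) AND stale(node1) -> valid(node1)]; rule 7 [closed(node1) AND open(node1) -> approved(node1)]; rule 8 [swims(node1) AND flies(node1) -> cold(node1)]. New: flagged(node1), valid(node1), approved(node1), cold(node1).
Round 2: rule 1 [approved(node1) AND flagged(node1) -> hot(node1)]. New: hot(node1).
Round 3: rule 6 [hot(node1) AND valid(node1) -> metal(node1)]. New: metal(node1).
Round 4: rule 2 [metal(node1) AND valid(node1) -> visible(node1)]. New: visible(node1).
visible(node1) first appears in round 4.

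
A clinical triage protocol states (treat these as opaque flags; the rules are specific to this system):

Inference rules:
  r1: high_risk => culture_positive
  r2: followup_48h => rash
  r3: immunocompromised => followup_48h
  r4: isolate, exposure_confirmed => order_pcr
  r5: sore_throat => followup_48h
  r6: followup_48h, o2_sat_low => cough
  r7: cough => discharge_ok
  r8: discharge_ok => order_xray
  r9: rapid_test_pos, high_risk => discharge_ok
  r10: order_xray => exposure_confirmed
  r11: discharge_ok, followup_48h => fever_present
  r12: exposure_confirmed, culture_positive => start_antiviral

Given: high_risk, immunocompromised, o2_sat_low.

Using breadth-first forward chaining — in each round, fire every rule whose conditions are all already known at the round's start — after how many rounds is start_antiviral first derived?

[1] r1 [high_risk => culture_positive]; r3 [immunocompromised => followup_48h]. ⇒ new: culture_positive, followup_48h.
[2] r2 [followup_48h => rash]; r6 [followup_48h, o2_sat_low => cough]. ⇒ new: rash, cough.
[3] r7 [cough => discharge_ok]. ⇒ new: discharge_ok.
[4] r8 [discharge_ok => order_xray]; r11 [discharge_ok, followup_48h => fever_present]. ⇒ new: order_xray, fever_present.
[5] r10 [order_xray => exposure_confirmed]. ⇒ new: exposure_confirmed.
[6] r12 [exposure_confirmed, culture_positive => start_antiviral]. ⇒ new: start_antiviral.
start_antiviral first appears in round 6.

6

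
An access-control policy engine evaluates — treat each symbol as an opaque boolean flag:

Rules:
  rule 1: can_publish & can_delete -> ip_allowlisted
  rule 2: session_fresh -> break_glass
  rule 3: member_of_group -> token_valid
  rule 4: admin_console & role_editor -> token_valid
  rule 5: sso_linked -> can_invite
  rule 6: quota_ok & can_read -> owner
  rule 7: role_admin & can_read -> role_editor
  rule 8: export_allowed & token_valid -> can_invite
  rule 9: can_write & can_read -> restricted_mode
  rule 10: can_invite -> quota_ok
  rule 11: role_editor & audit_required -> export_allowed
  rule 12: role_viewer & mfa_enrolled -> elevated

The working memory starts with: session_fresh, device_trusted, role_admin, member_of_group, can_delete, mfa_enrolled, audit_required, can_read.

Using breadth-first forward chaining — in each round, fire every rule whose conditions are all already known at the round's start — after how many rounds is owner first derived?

Round 1: rule 2 [session_fresh -> break_glass]; rule 3 [member_of_group -> token_valid]; rule 7 [role_admin & can_read -> role_editor]. New: break_glass, token_valid, role_editor.
Round 2: rule 11 [role_editor & audit_required -> export_allowed]. New: export_allowed.
Round 3: rule 8 [export_allowed & token_valid -> can_invite]. New: can_invite.
Round 4: rule 10 [can_invite -> quota_ok]. New: quota_ok.
Round 5: rule 6 [quota_ok & can_read -> owner]. New: owner.
owner first appears in round 5.

5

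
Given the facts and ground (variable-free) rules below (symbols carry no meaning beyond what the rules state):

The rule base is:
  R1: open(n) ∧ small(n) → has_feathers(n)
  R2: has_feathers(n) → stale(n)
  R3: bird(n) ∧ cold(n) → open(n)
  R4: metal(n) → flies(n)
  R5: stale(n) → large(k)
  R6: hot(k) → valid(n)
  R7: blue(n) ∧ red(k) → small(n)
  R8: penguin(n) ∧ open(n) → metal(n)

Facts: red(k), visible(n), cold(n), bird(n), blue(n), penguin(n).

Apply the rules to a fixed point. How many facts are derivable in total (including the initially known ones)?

[1] R3 [bird(n) ∧ cold(n) → open(n)]; R7 [blue(n) ∧ red(k) → small(n)]. ⇒ new: open(n), small(n).
[2] R1 [open(n) ∧ small(n) → has_feathers(n)]; R8 [penguin(n) ∧ open(n) → metal(n)]. ⇒ new: has_feathers(n), metal(n).
[3] R2 [has_feathers(n) → stale(n)]; R4 [metal(n) → flies(n)]. ⇒ new: stale(n), flies(n).
[4] R5 [stale(n) → large(k)]. ⇒ new: large(k).
Closure: {bird(n), blue(n), cold(n), flies(n), has_feathers(n), large(k), metal(n), open(n), penguin(n), red(k), small(n), stale(n), visible(n)} — 13 facts.

13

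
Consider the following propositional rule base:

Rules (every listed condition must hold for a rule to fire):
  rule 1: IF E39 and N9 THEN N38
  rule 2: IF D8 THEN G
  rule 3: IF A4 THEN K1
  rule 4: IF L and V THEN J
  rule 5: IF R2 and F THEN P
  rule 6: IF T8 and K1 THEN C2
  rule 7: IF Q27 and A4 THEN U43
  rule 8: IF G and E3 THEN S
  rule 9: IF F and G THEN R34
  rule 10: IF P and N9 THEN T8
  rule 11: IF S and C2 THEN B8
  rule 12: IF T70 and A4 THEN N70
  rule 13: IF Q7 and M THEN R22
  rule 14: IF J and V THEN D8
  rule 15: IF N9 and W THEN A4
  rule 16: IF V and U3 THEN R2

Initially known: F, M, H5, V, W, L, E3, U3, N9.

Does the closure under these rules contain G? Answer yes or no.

yes

Round 1: rule 4 [IF L and V THEN J]; rule 15 [IF N9 and W THEN A4]; rule 16 [IF V and U3 THEN R2]. New: J, A4, R2.
Round 2: rule 3 [IF A4 THEN K1]; rule 5 [IF R2 and F THEN P]; rule 14 [IF J and V THEN D8]. New: K1, P, D8.
Round 3: rule 2 [IF D8 THEN G]; rule 10 [IF P and N9 THEN T8]. New: G, T8.
Round 4: rule 6 [IF T8 and K1 THEN C2]; rule 8 [IF G and E3 THEN S]; rule 9 [IF F and G THEN R34]. New: C2, S, R34.
Round 5: rule 11 [IF S and C2 THEN B8]. New: B8.
G appears in round 3, so it is derivable.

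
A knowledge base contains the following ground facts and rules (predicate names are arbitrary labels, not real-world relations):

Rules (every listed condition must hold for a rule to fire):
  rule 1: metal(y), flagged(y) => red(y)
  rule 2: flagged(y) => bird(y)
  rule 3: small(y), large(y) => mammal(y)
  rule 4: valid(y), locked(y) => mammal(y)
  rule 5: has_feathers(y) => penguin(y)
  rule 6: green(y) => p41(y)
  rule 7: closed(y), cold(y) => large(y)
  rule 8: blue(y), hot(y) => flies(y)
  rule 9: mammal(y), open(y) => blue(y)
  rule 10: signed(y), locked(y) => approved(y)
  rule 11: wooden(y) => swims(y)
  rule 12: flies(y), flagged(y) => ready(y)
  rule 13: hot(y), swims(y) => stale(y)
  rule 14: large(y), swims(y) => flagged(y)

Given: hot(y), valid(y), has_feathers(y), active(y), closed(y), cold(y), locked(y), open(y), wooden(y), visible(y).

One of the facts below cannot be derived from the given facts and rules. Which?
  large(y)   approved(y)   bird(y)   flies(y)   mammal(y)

Round 1: rule 4 [valid(y), locked(y) => mammal(y)]; rule 5 [has_feathers(y) => penguin(y)]; rule 7 [closed(y), cold(y) => large(y)]; rule 11 [wooden(y) => swims(y)]. New: mammal(y), penguin(y), large(y), swims(y).
Round 2: rule 9 [mammal(y), open(y) => blue(y)]; rule 13 [hot(y), swims(y) => stale(y)]; rule 14 [large(y), swims(y) => flagged(y)]. New: blue(y), stale(y), flagged(y).
Round 3: rule 2 [flagged(y) => bird(y)]; rule 8 [blue(y), hot(y) => flies(y)]. New: bird(y), flies(y).
Round 4: rule 12 [flies(y), flagged(y) => ready(y)]. New: ready(y).
Derived: mammal(y) (round 1), large(y) (round 1), flies(y) (round 3), bird(y) (round 3). approved(y) never appears in any round.

approved(y)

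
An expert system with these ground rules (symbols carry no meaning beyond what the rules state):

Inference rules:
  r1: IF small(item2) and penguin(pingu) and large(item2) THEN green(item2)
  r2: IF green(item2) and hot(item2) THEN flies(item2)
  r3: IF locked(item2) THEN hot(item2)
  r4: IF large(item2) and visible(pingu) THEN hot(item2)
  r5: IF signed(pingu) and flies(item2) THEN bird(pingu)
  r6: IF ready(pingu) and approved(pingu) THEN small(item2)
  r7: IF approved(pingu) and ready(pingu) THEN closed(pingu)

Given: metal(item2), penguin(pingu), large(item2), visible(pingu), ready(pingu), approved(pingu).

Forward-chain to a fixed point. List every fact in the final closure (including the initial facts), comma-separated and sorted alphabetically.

Round 1 — r4, r6, r7, derive hot(item2), small(item2), closed(pingu).
Round 2 — r1, derive green(item2).
Round 3 — r2, derive flies(item2).

approved(pingu), closed(pingu), flies(item2), green(item2), hot(item2), large(item2), metal(item2), penguin(pingu), ready(pingu), small(item2), visible(pingu)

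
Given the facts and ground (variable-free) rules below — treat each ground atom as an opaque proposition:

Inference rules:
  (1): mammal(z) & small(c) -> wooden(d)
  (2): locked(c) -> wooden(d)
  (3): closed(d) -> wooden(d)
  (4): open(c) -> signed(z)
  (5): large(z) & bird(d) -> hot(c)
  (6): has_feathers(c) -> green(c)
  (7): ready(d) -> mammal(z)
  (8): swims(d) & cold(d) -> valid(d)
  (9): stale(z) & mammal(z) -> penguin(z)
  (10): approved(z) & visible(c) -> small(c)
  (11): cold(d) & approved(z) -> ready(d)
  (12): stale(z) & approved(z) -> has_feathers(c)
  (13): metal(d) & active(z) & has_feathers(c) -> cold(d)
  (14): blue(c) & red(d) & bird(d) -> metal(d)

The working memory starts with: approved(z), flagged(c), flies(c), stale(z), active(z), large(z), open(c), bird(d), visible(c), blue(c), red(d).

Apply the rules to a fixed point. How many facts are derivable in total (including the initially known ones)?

22

Round 1 — (4), (5), (10), (12), (14), derive signed(z), hot(c), small(c), has_feathers(c), metal(d).
Round 2 — (6), (13), derive green(c), cold(d).
Round 3 — (11), derive ready(d).
Round 4 — (7), derive mammal(z).
Round 5 — (1), (9), derive wooden(d), penguin(z).
Closure: {active(z), approved(z), bird(d), blue(c), cold(d), flagged(c), flies(c), green(c), has_feathers(c), hot(c), large(z), mammal(z), metal(d), open(c), penguin(z), ready(d), red(d), signed(z), small(c), stale(z), visible(c), wooden(d)} — 22 facts.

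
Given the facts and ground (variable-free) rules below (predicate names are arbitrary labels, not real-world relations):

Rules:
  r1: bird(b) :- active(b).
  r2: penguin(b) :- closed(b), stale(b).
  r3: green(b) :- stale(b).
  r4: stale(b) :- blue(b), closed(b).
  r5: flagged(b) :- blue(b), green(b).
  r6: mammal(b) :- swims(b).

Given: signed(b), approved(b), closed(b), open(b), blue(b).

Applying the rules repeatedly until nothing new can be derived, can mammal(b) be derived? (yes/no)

no

[1] r4 [stale(b) :- blue(b), closed(b).]. ⇒ new: stale(b).
[2] r2 [penguin(b) :- closed(b), stale(b).]; r3 [green(b) :- stale(b).]. ⇒ new: penguin(b), green(b).
[3] r5 [flagged(b) :- blue(b), green(b).]. ⇒ new: flagged(b).
Fixed point reached. mammal(b) is concluded only by r6; r6 needs swims(b) (never derived).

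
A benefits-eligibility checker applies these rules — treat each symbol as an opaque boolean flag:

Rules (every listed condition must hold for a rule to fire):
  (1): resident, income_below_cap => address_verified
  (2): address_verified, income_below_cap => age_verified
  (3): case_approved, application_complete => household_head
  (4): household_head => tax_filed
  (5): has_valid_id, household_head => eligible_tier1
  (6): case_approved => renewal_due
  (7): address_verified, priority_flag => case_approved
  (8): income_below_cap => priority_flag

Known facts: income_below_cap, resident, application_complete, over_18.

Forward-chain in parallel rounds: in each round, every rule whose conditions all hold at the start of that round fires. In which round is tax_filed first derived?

4

Round 1 — (1), (8), derive address_verified, priority_flag.
Round 2 — (2), (7), derive age_verified, case_approved.
Round 3 — (3), (6), derive household_head, renewal_due.
Round 4 — (4), derive tax_filed.
tax_filed first appears in round 4.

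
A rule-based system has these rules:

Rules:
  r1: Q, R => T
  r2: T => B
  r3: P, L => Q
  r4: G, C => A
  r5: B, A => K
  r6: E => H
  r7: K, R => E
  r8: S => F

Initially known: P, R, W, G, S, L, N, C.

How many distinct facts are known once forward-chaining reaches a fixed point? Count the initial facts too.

Round 1 — r3, r4, r8, derive Q, A, F.
Round 2 — r1, derive T.
Round 3 — r2, derive B.
Round 4 — r5, derive K.
Round 5 — r7, derive E.
Round 6 — r6, derive H.
Closure: {A, B, C, E, F, G, H, K, L, N, P, Q, R, S, T, W} — 16 facts.

16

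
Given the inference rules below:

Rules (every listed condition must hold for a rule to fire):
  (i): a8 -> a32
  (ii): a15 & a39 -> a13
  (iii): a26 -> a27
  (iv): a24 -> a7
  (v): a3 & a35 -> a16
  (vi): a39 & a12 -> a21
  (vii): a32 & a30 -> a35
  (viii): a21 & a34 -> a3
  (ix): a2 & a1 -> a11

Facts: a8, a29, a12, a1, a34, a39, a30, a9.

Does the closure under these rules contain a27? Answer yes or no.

no

Round 1: (i) [a8 -> a32]; (vi) [a39 & a12 -> a21]. Adds a32, a21.
Round 2: (vii) [a32 & a30 -> a35]; (viii) [a21 & a34 -> a3]. Adds a35, a3.
Round 3: (v) [a3 & a35 -> a16]. Adds a16.
Fixed point reached. a27 is concluded only by (iii); (iii) needs a26 (never derived).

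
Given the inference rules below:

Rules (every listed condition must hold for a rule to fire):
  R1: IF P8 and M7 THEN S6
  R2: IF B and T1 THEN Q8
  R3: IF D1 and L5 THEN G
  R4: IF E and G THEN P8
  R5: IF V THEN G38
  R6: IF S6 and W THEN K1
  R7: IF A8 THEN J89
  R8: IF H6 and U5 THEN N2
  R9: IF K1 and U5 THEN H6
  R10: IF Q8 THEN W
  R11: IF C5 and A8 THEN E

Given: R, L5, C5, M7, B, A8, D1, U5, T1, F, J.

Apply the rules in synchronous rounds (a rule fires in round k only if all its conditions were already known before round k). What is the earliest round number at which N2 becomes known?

6

Round 1: R2 [IF B and T1 THEN Q8]; R3 [IF D1 and L5 THEN G]; R7 [IF A8 THEN J89]; R11 [IF C5 and A8 THEN E]. New: Q8, G, J89, E.
Round 2: R4 [IF E and G THEN P8]; R10 [IF Q8 THEN W]. New: P8, W.
Round 3: R1 [IF P8 and M7 THEN S6]. New: S6.
Round 4: R6 [IF S6 and W THEN K1]. New: K1.
Round 5: R9 [IF K1 and U5 THEN H6]. New: H6.
Round 6: R8 [IF H6 and U5 THEN N2]. New: N2.
N2 first appears in round 6.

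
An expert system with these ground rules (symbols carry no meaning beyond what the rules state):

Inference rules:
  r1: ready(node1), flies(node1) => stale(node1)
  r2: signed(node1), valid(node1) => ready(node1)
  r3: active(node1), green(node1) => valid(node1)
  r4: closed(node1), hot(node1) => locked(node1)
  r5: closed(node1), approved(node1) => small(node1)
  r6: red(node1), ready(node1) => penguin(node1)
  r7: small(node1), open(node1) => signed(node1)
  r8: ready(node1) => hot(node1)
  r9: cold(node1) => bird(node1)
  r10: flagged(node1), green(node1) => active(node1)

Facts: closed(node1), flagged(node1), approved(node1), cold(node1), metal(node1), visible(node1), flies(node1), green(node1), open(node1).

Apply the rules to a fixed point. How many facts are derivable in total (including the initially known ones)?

[1] r5 [closed(node1), approved(node1) => small(node1)]; r9 [cold(node1) => bird(node1)]; r10 [flagged(node1), green(node1) => active(node1)]. ⇒ new: small(node1), bird(node1), active(node1).
[2] r3 [active(node1), green(node1) => valid(node1)]; r7 [small(node1), open(node1) => signed(node1)]. ⇒ new: valid(node1), signed(node1).
[3] r2 [signed(node1), valid(node1) => ready(node1)]. ⇒ new: ready(node1).
[4] r1 [ready(node1), flies(node1) => stale(node1)]; r8 [ready(node1) => hot(node1)]. ⇒ new: stale(node1), hot(node1).
[5] r4 [closed(node1), hot(node1) => locked(node1)]. ⇒ new: locked(node1).
Closure: {active(node1), approved(node1), bird(node1), closed(node1), cold(node1), flagged(node1), flies(node1), green(node1), hot(node1), locked(node1), metal(node1), open(node1), ready(node1), signed(node1), small(node1), stale(node1), valid(node1), visible(node1)} — 18 facts.

18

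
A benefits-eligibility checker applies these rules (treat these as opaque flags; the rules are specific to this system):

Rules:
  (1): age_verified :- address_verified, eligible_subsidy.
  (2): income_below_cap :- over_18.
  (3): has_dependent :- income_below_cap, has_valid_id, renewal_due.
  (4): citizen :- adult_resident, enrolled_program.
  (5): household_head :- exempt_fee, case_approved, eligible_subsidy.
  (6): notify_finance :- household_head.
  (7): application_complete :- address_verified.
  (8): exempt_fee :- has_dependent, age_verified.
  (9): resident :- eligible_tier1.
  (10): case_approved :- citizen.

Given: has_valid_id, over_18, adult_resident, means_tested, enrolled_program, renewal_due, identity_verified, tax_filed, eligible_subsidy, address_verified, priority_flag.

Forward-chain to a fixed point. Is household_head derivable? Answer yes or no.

yes

Round 1 fires (1), (2), (4), (7), giving age_verified, income_below_cap, citizen, application_complete.
Round 2 fires (3), (10), giving has_dependent, case_approved.
Round 3 fires (8), giving exempt_fee.
Round 4 fires (5), giving household_head.
Round 5 fires (6), giving notify_finance.
household_head appears in round 4, so it is derivable.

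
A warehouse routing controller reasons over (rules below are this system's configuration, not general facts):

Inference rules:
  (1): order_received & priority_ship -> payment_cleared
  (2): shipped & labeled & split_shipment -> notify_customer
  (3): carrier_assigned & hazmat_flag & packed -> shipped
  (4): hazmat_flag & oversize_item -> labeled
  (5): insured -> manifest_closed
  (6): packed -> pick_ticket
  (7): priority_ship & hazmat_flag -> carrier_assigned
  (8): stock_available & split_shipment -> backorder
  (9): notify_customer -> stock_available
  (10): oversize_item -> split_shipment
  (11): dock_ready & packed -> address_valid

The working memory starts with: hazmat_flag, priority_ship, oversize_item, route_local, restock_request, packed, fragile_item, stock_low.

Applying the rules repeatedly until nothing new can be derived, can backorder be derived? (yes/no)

Round 1 — (4), (6), (7), (10), derive labeled, pick_ticket, carrier_assigned, split_shipment.
Round 2 — (3), derive shipped.
Round 3 — (2), derive notify_customer.
Round 4 — (9), derive stock_available.
Round 5 — (8), derive backorder.
backorder appears in round 5, so it is derivable.

yes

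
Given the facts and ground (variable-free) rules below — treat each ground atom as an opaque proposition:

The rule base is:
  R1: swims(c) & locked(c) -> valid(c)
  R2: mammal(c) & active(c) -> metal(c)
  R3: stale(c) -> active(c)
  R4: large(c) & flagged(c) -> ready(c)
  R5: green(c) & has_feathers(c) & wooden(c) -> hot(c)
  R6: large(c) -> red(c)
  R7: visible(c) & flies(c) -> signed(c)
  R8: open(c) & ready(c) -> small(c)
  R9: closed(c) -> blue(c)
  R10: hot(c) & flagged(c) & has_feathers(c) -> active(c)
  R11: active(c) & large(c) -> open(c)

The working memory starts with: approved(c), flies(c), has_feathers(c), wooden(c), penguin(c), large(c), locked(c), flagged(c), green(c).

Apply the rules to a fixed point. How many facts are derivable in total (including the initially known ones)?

15

Round 1 fires R4, R5, R6, giving ready(c), hot(c), red(c).
Round 2 fires R10, giving active(c).
Round 3 fires R11, giving open(c).
Round 4 fires R8, giving small(c).
Closure: {active(c), approved(c), flagged(c), flies(c), green(c), has_feathers(c), hot(c), large(c), locked(c), open(c), penguin(c), ready(c), red(c), small(c), wooden(c)} — 15 facts.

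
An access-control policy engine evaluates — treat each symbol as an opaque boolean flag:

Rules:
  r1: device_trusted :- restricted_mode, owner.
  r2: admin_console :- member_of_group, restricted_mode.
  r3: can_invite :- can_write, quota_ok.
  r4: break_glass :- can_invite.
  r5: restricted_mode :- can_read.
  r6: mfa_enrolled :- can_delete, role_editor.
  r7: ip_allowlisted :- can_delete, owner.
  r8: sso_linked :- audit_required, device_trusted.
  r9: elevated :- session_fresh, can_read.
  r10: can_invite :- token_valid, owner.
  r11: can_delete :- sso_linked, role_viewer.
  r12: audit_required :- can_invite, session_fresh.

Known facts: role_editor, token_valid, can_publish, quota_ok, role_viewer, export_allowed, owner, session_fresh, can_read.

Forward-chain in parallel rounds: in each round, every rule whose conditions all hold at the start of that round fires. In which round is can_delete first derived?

4

Round 1: r5 [restricted_mode :- can_read.]; r9 [elevated :- session_fresh, can_read.]; r10 [can_invite :- token_valid, owner.]. New: restricted_mode, elevated, can_invite.
Round 2: r1 [device_trusted :- restricted_mode, owner.]; r4 [break_glass :- can_invite.]; r12 [audit_required :- can_invite, session_fresh.]. New: device_trusted, break_glass, audit_required.
Round 3: r8 [sso_linked :- audit_required, device_trusted.]. New: sso_linked.
Round 4: r11 [can_delete :- sso_linked, role_viewer.]. New: can_delete.
can_delete first appears in round 4.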